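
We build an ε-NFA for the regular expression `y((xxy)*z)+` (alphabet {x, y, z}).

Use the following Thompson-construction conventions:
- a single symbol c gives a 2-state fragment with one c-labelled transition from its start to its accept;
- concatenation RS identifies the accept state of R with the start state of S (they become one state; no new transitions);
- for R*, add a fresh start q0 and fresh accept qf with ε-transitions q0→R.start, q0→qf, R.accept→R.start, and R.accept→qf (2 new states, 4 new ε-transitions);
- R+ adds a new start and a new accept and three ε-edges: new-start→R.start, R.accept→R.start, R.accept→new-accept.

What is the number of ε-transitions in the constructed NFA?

Per subexpression:
Each of the 5 symbol leaves contributes 0 ε-transitions.
  xxy = 0 ε-transitions
  (xxy)* = 4 ε-transitions
  (xxy)*z = 4 ε-transitions
  ((xxy)*z)+ = 7 ε-transitions
  y((xxy)*z)+ = 7 ε-transitions

7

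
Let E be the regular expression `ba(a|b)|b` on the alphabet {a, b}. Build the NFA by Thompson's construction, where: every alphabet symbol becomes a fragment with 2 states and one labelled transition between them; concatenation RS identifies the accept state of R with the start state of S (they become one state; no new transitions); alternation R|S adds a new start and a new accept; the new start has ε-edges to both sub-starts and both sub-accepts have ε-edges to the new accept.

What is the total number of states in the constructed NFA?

12

Bottom-up over the parse tree:
Each of the 5 symbol leaves contributes a 2-state fragment.
  a|b → 6 states
  ba(a|b) → 8 states
  ba(a|b)|b → 12 states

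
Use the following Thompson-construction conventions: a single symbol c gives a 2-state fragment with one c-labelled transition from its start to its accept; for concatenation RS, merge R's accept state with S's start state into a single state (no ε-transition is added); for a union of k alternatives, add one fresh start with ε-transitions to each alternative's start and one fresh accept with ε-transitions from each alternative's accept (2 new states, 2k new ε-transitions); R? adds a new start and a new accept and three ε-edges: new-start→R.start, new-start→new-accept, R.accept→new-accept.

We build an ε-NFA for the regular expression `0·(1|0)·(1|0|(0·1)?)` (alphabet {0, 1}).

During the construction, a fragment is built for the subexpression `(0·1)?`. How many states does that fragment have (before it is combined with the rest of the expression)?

5

Fragment for `(0·1)?`:
Each of the 2 symbol leaves contributes a 2-state fragment.
  0·1 — 3 states
  (0·1)? — 5 states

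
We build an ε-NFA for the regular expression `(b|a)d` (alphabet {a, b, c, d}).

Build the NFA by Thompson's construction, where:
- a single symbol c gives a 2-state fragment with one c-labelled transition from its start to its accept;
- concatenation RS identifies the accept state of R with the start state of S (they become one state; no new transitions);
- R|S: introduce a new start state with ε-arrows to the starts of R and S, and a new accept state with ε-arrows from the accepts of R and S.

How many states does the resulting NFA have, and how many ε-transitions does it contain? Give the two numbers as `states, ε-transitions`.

Building bottom-up:
Each of the 3 symbol leaves contributes 2 states and 0 ε-transitions.
  b|a → 6 states, 4 ε-transitions
  (b|a)d → 7 states, 4 ε-transitions

7, 4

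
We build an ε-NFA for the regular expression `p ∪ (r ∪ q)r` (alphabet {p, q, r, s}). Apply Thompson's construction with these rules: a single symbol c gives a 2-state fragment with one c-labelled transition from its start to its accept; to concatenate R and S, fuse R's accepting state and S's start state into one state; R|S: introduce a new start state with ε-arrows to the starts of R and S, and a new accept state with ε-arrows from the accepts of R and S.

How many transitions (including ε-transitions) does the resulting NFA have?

12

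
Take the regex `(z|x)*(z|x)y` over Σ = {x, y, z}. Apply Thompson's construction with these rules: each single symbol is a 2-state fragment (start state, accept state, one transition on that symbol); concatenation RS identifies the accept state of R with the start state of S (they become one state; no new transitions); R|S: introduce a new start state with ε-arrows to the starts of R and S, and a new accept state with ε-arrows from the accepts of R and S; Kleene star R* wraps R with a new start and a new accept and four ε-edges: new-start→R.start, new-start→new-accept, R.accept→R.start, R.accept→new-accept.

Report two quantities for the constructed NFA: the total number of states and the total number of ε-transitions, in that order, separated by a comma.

14, 12

By structural recursion:
Each of the 5 symbol leaves contributes 2 states and 0 ε-transitions.
  z|x — 6 states, 4 ε-transitions
  (z|x)* — 8 states, 8 ε-transitions
  z|x — 6 states, 4 ε-transitions
  (z|x)*(z|x)y — 14 states, 12 ε-transitions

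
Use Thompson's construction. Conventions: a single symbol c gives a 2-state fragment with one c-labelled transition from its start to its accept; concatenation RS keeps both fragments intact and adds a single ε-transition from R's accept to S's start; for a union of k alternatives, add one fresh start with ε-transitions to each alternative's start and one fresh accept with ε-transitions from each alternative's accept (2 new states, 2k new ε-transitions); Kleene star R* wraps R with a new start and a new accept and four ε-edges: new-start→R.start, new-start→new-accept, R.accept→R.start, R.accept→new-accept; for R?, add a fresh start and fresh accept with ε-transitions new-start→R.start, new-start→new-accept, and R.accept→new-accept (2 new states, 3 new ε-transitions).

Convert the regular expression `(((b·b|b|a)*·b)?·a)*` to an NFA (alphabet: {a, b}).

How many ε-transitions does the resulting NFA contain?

Per subexpression:
Each of the 6 symbol leaves contributes 0 ε-transitions.
  b·b → 1 ε-transition
  b·b|b|a → 7 ε-transitions
  (b·b|b|a)* → 11 ε-transitions
  (b·b|b|a)*·b → 12 ε-transitions
  ((b·b|b|a)*·b)? → 15 ε-transitions
  ((b·b|b|a)*·b)?·a → 16 ε-transitions
  (((b·b|b|a)*·b)?·a)* → 20 ε-transitions

20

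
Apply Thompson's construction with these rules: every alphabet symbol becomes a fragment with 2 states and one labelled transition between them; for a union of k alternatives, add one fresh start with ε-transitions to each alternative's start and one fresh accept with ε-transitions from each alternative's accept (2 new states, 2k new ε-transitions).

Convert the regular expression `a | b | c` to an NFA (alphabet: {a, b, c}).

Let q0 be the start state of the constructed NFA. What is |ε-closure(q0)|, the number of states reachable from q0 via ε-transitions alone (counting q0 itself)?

4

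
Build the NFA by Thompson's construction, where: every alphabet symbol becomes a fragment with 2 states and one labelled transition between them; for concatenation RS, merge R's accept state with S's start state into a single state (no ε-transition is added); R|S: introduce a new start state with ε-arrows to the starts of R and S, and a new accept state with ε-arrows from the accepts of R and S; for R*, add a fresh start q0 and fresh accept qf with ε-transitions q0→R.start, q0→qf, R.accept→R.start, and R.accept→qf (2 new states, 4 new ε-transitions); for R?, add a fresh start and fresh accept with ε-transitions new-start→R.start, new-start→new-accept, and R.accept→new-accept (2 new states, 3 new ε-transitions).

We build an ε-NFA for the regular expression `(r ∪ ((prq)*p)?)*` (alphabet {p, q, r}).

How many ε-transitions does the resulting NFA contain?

15

Per subexpression:
Each of the 5 symbol leaves contributes 0 ε-transitions.
  prq → 0 ε-transitions
  (prq)* → 4 ε-transitions
  (prq)*p → 4 ε-transitions
  ((prq)*p)? → 7 ε-transitions
  r ∪ ((prq)*p)? → 11 ε-transitions
  (r ∪ ((prq)*p)?)* → 15 ε-transitions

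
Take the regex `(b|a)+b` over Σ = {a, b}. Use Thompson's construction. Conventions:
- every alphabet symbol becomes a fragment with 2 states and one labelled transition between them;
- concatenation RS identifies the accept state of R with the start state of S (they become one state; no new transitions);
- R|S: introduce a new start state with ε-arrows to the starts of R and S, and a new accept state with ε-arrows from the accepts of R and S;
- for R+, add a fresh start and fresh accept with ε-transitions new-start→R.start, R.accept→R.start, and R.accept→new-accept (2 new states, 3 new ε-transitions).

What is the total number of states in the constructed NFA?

Per subexpression:
Each of the 3 symbol leaves contributes a 2-state fragment.
  b|a → 6 states
  (b|a)+ → 8 states
  (b|a)+b → 9 states

9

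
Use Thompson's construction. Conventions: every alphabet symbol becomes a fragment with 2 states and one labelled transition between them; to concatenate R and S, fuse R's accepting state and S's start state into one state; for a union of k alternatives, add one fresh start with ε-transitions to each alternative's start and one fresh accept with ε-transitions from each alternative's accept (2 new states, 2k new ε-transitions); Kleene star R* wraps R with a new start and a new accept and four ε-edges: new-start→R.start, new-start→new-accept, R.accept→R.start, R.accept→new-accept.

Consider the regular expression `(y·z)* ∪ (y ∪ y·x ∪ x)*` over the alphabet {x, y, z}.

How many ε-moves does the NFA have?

18

Recursing over subexpressions:
Each of the 6 symbol leaves contributes 0 ε-transitions.
  y·z : 0 ε-transitions
  (y·z)* : 4 ε-transitions
  y·x : 0 ε-transitions
  y ∪ y·x ∪ x : 6 ε-transitions
  (y ∪ y·x ∪ x)* : 10 ε-transitions
  (y·z)* ∪ (y ∪ y·x ∪ x)* : 18 ε-transitions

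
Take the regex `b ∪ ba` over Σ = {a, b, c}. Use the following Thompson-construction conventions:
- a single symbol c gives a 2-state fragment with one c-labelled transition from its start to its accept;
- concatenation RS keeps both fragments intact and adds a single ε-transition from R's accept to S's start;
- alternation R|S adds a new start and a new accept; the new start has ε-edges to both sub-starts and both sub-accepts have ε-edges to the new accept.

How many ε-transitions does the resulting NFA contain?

Building bottom-up:
Each of the 3 symbol leaves contributes 0 ε-transitions.
  ba → 1 ε-transition
  b ∪ ba → 5 ε-transitions

5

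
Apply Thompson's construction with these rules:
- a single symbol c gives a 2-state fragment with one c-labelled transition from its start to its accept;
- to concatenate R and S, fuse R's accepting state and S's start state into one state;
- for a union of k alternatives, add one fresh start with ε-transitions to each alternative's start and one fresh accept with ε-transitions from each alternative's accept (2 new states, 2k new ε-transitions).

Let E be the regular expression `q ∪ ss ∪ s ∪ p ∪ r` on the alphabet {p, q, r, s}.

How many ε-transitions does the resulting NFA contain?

10

Recursing over subexpressions:
Each of the 6 symbol leaves contributes 0 ε-transitions.
  ss : 0 ε-transitions
  q ∪ ss ∪ s ∪ p ∪ r : 10 ε-transitions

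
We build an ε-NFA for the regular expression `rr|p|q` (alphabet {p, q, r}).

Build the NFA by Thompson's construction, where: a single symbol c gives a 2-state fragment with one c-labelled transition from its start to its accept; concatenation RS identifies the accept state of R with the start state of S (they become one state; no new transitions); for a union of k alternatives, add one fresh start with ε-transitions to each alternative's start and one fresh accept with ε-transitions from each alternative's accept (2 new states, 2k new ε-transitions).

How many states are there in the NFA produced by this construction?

By structural recursion:
Each of the 4 symbol leaves contributes a 2-state fragment.
  rr → 3 states
  rr|p|q → 9 states

9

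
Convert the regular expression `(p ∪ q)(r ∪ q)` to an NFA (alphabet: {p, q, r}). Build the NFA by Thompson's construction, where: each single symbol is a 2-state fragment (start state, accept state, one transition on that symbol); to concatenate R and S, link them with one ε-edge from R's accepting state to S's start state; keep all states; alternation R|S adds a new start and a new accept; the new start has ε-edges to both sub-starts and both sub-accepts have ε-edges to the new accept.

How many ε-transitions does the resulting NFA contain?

Per subexpression:
Each of the 4 symbol leaves contributes 0 ε-transitions.
  p ∪ q = 4 ε-transitions
  r ∪ q = 4 ε-transitions
  (p ∪ q)(r ∪ q) = 9 ε-transitions

9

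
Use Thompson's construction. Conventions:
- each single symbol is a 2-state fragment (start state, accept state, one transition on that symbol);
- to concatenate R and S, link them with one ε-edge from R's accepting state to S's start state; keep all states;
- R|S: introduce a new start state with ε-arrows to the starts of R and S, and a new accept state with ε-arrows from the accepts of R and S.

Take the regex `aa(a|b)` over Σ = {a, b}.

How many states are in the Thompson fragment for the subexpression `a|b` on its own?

6

Fragment for `a|b`:
Each of the 2 symbol leaves contributes a 2-state fragment.
  a|b → 6 states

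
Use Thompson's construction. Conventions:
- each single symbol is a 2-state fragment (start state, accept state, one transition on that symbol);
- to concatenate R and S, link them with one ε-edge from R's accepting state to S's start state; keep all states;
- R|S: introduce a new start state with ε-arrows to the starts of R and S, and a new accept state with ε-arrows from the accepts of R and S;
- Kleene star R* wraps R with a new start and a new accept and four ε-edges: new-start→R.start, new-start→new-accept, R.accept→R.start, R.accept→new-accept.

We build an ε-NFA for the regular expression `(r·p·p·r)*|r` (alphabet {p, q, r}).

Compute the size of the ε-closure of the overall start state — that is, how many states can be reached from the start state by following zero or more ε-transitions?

6

Let C(F) = |ε-closure(F.start)| within fragment F, and note whether F accepts ε. Symbol fragments have C = 1 and do not accept ε. Then:
  r·p·p·r — |closure| equals the left operand's closure size = 1 (its accept is not ε-reachable, so the closure stops there)
  (r·p·p·r)* — |closure| = 1 (new start) + 1 (body) + 1 (new accept) = 3
  (r·p·p·r)*|r — |closure| = 1 (new start) + (3 + 1) + 1 (new accept, since some branch ε-reaches its own accept) = 6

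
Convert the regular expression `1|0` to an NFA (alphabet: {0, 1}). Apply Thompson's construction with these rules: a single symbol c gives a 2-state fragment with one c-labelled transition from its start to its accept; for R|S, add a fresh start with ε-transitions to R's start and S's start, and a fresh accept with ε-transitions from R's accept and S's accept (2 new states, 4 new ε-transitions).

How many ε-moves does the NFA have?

Building bottom-up:
Each of the 2 symbol leaves contributes 0 ε-transitions.
  1|0 = 4 ε-transitions

4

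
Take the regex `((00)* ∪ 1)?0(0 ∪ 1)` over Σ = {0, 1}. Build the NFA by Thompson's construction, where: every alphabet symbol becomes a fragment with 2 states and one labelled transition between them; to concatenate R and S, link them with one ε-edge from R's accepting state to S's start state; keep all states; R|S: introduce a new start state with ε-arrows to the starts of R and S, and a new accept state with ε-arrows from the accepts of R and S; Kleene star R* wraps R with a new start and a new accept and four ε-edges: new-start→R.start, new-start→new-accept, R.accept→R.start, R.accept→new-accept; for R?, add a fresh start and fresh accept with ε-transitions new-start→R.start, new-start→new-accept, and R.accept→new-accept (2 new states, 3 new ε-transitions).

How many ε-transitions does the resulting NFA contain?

18

By structural recursion:
Each of the 6 symbol leaves contributes 0 ε-transitions.
  00 : 1 ε-transition
  (00)* : 5 ε-transitions
  (00)* ∪ 1 : 9 ε-transitions
  ((00)* ∪ 1)? : 12 ε-transitions
  0 ∪ 1 : 4 ε-transitions
  ((00)* ∪ 1)?0(0 ∪ 1) : 18 ε-transitions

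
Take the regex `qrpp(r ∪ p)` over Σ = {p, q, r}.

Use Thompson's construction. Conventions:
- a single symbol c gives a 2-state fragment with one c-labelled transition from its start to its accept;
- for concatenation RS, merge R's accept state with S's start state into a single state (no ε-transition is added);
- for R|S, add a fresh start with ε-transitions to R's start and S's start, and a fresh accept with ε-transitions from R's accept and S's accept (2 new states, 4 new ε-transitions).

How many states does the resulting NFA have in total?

Bottom-up over the parse tree:
Each of the 6 symbol leaves contributes a 2-state fragment.
  r ∪ p = 6 states
  qrpp(r ∪ p) = 10 states

10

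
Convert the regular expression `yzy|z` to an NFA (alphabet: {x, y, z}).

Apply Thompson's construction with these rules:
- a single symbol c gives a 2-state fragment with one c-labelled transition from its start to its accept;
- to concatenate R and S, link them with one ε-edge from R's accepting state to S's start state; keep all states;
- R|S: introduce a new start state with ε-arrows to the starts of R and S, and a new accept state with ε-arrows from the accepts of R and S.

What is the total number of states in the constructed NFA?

Recursing over subexpressions:
Each of the 4 symbol leaves contributes a 2-state fragment.
  yzy → 6 states
  yzy|z → 10 states

10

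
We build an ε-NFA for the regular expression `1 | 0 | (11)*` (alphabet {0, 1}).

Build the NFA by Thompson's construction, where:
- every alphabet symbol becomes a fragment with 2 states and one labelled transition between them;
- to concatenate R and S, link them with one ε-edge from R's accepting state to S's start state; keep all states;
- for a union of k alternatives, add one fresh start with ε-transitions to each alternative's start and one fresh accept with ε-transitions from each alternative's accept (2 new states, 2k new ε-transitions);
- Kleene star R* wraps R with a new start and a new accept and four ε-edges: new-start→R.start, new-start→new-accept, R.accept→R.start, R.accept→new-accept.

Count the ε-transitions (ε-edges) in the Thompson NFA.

11

Building bottom-up:
Each of the 4 symbol leaves contributes 0 ε-transitions.
  11 : 1 ε-transition
  (11)* : 5 ε-transitions
  1 | 0 | (11)* : 11 ε-transitions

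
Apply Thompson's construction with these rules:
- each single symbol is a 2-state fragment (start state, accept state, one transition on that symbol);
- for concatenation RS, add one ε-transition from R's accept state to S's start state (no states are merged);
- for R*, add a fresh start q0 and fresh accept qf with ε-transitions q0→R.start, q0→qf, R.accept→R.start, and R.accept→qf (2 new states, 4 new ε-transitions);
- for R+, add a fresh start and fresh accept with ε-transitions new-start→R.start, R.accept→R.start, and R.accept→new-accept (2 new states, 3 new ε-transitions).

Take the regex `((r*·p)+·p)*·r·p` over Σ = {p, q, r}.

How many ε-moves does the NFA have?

Recursing over subexpressions:
Each of the 5 symbol leaves contributes 0 ε-transitions.
  r* → 4 ε-transitions
  r*·p → 5 ε-transitions
  (r*·p)+ → 8 ε-transitions
  (r*·p)+·p → 9 ε-transitions
  ((r*·p)+·p)* → 13 ε-transitions
  ((r*·p)+·p)*·r·p → 15 ε-transitions

15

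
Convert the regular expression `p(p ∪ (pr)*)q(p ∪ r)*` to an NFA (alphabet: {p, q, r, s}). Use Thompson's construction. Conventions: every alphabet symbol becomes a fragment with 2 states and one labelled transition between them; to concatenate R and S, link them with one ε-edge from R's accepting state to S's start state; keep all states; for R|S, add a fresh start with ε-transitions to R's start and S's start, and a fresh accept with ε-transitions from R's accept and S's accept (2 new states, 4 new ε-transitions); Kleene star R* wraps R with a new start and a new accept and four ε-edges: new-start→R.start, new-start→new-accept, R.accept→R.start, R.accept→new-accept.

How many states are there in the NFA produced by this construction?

22

Recursing over subexpressions:
Each of the 7 symbol leaves contributes a 2-state fragment.
  pr → 4 states
  (pr)* → 6 states
  p ∪ (pr)* → 10 states
  p ∪ r → 6 states
  (p ∪ r)* → 8 states
  p(p ∪ (pr)*)q(p ∪ r)* → 22 states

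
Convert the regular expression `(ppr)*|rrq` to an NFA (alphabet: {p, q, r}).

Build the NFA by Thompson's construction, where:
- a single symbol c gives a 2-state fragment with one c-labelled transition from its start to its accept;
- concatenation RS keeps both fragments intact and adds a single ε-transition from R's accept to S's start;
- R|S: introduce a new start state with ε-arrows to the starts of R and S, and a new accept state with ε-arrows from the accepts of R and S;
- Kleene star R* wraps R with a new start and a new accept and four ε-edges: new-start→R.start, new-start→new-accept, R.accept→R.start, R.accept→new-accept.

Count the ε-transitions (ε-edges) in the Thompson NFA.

By structural recursion:
Each of the 6 symbol leaves contributes 0 ε-transitions.
  ppr — 2 ε-transitions
  (ppr)* — 6 ε-transitions
  rrq — 2 ε-transitions
  (ppr)*|rrq — 12 ε-transitions

12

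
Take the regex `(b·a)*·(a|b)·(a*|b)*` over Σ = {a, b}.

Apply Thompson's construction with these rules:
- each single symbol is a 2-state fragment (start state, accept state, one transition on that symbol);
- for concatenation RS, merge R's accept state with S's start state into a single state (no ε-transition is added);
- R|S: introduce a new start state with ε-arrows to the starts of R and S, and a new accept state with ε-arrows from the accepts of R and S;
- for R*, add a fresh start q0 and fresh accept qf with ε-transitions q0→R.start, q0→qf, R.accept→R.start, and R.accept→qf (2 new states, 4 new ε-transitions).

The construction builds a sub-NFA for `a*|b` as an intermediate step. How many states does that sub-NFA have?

8

Fragment for `a*|b`:
Each of the 2 symbol leaves contributes a 2-state fragment.
  a* — 4 states
  a*|b — 8 states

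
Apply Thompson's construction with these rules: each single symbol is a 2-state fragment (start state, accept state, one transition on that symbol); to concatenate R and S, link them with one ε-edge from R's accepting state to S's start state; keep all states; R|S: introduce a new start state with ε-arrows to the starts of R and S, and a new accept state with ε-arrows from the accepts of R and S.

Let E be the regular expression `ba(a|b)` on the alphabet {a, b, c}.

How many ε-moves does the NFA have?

6

Building bottom-up:
Each of the 4 symbol leaves contributes 0 ε-transitions.
  a|b → 4 ε-transitions
  ba(a|b) → 6 ε-transitions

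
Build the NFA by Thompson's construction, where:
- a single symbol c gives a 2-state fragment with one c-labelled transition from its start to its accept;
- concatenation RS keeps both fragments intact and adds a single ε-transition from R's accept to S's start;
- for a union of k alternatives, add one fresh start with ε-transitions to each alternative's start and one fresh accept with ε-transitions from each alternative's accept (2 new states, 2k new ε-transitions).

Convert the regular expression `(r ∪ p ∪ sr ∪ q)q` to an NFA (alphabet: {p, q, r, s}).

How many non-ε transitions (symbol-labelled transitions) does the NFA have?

Bottom-up over the parse tree:
Each of the 6 symbol leaves contributes exactly 1 symbol transition.
  sr → 2 symbol transitions
  r ∪ p ∪ sr ∪ q → 5 symbol transitions
  (r ∪ p ∪ sr ∪ q)q → 6 symbol transitions

6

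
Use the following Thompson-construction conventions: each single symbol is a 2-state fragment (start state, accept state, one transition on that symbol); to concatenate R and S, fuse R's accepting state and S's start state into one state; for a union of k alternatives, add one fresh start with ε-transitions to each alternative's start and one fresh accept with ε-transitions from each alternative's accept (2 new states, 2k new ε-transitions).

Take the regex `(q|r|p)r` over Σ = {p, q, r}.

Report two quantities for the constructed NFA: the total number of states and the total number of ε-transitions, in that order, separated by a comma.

9, 6

Bottom-up over the parse tree:
Each of the 4 symbol leaves contributes 2 states and 0 ε-transitions.
  q|r|p → 8 states, 6 ε-transitions
  (q|r|p)r → 9 states, 6 ε-transitions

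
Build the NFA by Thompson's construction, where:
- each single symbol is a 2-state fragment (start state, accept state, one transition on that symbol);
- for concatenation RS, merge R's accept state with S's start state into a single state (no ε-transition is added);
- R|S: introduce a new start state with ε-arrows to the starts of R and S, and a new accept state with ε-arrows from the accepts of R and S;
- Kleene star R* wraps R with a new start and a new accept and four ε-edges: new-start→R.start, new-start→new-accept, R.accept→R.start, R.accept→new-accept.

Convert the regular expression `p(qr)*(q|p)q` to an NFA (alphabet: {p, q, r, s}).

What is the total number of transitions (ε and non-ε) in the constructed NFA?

14

By structural recursion:
Each of the 6 symbol leaves contributes 1 transition (1 symbol, 0 ε).
  qr — 2 transitions (2 symbol, 0 ε)
  (qr)* — 6 transitions (2 symbol, 4 ε)
  q|p — 6 transitions (2 symbol, 4 ε)
  p(qr)*(q|p)q — 14 transitions (6 symbol, 8 ε)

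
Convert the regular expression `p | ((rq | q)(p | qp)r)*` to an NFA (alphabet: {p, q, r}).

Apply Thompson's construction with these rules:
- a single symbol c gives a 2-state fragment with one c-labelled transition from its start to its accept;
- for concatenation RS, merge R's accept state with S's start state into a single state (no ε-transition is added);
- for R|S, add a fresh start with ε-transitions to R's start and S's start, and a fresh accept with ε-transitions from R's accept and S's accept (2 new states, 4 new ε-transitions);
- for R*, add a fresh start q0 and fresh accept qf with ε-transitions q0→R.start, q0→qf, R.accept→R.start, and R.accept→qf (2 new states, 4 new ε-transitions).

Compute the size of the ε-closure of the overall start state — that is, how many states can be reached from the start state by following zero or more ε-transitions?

8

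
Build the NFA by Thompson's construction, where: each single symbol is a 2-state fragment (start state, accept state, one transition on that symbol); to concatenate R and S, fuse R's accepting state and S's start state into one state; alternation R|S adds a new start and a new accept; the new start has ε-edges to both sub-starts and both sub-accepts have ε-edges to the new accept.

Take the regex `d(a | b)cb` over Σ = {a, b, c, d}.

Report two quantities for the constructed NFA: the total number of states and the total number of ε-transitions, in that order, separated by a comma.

By structural recursion:
Each of the 5 symbol leaves contributes 2 states and 0 ε-transitions.
  a | b = 6 states, 4 ε-transitions
  d(a | b)cb = 9 states, 4 ε-transitions

9, 4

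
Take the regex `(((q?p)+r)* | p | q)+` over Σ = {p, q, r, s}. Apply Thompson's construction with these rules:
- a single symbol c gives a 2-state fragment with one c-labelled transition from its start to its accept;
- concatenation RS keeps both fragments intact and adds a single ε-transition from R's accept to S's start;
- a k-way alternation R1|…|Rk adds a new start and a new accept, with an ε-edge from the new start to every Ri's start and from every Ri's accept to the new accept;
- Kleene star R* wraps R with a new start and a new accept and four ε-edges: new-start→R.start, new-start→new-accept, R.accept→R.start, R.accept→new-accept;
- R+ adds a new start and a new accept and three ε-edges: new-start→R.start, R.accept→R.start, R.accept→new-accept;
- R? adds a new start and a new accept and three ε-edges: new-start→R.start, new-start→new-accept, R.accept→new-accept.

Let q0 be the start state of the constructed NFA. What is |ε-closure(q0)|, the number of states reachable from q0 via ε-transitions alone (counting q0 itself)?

13

Compute the ε-closure size of each fragment's start state recursively; a symbol fragment's start has no outgoing ε-edge, so its closure is just itself (size 1).
  q? : new start has ε-edges to the inner start and to the new accept, so |closure| = 2 + 1 = 3
  q?p : |closure| = 3 + 1 = 4 (closure spills across the concat boundary because the left factor accepts ε)
  (q?p)+ : |closure| = 1 + 4 = 5 (the body doesn't accept ε, so the new accept is not reached)
  (q?p)+r : |closure| equals the left operand's closure size = 5 (its accept is not ε-reachable, so the closure stops there)
  ((q?p)+r)* : |closure| = 1 (new start) + 5 (body) + 1 (new accept) = 7
  ((q?p)+r)* | p | q : new start ε-reaches every alternative's start; at least one alternative accepts ε, so the union's new accept is reached too: |closure| = 1 + 7 + 1 + 1 + 1 = 11
  (((q?p)+r)* | p | q)+ : |closure| = 1 + 11 + 1 (new accept, reached because the body accepts ε) = 13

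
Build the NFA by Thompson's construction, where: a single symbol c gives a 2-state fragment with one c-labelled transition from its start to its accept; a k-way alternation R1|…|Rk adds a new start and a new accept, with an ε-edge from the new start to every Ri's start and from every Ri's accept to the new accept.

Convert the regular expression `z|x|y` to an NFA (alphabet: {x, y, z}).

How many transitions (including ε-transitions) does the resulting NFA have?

9

Building bottom-up:
Each of the 3 symbol leaves contributes 1 transition (1 symbol, 0 ε).
  z|x|y : 9 transitions (3 symbol, 6 ε)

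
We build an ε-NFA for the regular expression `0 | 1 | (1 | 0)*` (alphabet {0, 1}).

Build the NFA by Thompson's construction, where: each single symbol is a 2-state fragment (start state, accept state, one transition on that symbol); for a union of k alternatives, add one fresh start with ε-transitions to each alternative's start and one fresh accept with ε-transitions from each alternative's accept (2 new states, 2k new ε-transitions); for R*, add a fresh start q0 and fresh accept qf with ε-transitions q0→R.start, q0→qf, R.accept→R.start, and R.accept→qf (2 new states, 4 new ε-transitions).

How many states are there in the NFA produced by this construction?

14

Building bottom-up:
Each of the 4 symbol leaves contributes a 2-state fragment.
  1 | 0 — 6 states
  (1 | 0)* — 8 states
  0 | 1 | (1 | 0)* — 14 states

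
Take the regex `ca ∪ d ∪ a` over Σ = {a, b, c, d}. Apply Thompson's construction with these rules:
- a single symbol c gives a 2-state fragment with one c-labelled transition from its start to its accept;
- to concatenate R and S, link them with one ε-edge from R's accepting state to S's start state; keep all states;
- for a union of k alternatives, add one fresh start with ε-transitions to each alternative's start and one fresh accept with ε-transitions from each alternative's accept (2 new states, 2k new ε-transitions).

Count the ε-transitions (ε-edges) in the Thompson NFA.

Building bottom-up:
Each of the 4 symbol leaves contributes 0 ε-transitions.
  ca : 1 ε-transition
  ca ∪ d ∪ a : 7 ε-transitions

7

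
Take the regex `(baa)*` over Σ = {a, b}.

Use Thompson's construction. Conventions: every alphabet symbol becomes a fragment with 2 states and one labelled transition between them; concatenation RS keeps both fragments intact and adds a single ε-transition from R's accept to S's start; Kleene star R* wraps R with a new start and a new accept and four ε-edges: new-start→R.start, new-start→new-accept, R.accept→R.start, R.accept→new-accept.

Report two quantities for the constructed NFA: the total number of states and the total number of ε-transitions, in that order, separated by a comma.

Recursing over subexpressions:
Each of the 3 symbol leaves contributes 2 states and 0 ε-transitions.
  baa → 6 states, 2 ε-transitions
  (baa)* → 8 states, 6 ε-transitions

8, 6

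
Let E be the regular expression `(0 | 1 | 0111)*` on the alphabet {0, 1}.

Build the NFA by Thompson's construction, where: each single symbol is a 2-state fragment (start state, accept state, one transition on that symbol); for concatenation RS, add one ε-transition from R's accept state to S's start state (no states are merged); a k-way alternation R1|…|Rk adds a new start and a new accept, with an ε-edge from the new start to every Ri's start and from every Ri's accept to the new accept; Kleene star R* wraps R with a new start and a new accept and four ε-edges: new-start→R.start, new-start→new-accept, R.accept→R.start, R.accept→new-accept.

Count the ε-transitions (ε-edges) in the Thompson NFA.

13

By structural recursion:
Each of the 6 symbol leaves contributes 0 ε-transitions.
  0111 = 3 ε-transitions
  0 | 1 | 0111 = 9 ε-transitions
  (0 | 1 | 0111)* = 13 ε-transitions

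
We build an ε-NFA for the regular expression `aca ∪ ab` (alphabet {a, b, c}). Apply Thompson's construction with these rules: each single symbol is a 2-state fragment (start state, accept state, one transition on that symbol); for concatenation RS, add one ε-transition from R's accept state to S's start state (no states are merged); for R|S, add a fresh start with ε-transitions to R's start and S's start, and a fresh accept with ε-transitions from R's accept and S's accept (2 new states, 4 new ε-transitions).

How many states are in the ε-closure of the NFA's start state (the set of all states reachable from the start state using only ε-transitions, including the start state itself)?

3

Let C(F) = |ε-closure(F.start)| within fragment F, and note whether F accepts ε. Symbol fragments have C = 1 and do not accept ε. Then:
  aca — same as the first factor's closure: C = 1
  ab — C equals the left operand's closure size = 1 (its accept is not ε-reachable, so the closure stops there)
  aca ∪ ab — C = 1 + 1 + 1 = 3 (the new accept is not ε-reachable since no branch accepts ε)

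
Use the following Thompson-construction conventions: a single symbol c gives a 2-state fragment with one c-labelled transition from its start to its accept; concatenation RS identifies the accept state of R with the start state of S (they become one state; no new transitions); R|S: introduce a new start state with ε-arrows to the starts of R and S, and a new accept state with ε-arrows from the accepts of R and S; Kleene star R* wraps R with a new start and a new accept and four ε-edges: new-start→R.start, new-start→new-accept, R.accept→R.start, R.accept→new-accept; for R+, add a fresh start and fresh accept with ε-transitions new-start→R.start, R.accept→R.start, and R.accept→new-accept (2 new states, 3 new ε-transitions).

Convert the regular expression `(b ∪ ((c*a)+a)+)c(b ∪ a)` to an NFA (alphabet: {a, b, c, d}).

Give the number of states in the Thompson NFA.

20

Bottom-up over the parse tree:
Each of the 7 symbol leaves contributes a 2-state fragment.
  c* → 4 states
  c*a → 5 states
  (c*a)+ → 7 states
  (c*a)+a → 8 states
  ((c*a)+a)+ → 10 states
  b ∪ ((c*a)+a)+ → 14 states
  b ∪ a → 6 states
  (b ∪ ((c*a)+a)+)c(b ∪ a) → 20 states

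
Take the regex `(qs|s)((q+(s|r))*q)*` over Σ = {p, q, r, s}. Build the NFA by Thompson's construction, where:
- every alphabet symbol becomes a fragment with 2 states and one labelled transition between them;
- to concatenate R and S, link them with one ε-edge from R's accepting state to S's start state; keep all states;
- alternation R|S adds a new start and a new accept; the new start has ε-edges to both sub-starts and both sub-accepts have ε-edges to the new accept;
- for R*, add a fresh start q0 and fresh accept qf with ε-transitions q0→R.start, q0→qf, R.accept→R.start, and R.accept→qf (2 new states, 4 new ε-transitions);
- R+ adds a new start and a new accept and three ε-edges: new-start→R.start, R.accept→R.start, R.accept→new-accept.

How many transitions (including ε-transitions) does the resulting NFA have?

30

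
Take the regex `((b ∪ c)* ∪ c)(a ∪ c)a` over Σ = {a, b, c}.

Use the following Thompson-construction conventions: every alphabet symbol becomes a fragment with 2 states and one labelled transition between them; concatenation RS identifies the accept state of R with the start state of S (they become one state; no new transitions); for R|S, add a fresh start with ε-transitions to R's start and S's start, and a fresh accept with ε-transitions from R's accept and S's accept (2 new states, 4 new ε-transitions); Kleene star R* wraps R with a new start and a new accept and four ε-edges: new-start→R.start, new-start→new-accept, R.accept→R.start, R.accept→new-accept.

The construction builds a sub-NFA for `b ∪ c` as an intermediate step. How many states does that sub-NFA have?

Fragment for `b ∪ c`:
Each of the 2 symbol leaves contributes a 2-state fragment.
  b ∪ c → 6 states

6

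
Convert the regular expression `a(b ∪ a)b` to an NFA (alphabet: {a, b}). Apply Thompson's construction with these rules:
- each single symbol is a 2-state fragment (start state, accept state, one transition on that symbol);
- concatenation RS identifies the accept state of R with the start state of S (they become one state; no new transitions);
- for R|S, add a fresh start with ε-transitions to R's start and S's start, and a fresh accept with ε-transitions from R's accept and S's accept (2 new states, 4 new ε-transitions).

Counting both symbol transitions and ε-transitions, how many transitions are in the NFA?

8

By structural recursion:
Each of the 4 symbol leaves contributes 1 transition (1 symbol, 0 ε).
  b ∪ a → 6 transitions (2 symbol, 4 ε)
  a(b ∪ a)b → 8 transitions (4 symbol, 4 ε)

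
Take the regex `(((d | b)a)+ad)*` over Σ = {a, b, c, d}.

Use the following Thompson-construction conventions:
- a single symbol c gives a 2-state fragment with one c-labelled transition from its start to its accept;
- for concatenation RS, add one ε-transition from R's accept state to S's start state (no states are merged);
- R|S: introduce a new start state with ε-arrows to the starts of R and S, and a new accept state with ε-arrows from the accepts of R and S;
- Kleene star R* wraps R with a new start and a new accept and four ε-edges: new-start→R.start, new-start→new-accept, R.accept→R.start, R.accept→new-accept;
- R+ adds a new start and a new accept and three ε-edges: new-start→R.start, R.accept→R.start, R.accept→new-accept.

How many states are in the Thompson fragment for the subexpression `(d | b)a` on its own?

Fragment for `(d | b)a`:
Each of the 3 symbol leaves contributes a 2-state fragment.
  d | b = 6 states
  (d | b)a = 8 states

8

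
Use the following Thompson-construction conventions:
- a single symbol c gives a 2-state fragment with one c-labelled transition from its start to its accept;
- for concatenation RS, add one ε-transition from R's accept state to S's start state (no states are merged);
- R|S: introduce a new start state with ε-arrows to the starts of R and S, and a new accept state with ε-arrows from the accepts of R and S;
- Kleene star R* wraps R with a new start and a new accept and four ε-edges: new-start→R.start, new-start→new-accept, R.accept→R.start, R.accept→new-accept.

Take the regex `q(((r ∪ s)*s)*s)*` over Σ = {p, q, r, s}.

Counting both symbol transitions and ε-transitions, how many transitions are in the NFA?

Recursing over subexpressions:
Each of the 5 symbol leaves contributes 1 transition (1 symbol, 0 ε).
  r ∪ s = 6 transitions (2 symbol, 4 ε)
  (r ∪ s)* = 10 transitions (2 symbol, 8 ε)
  (r ∪ s)*s = 12 transitions (3 symbol, 9 ε)
  ((r ∪ s)*s)* = 16 transitions (3 symbol, 13 ε)
  ((r ∪ s)*s)*s = 18 transitions (4 symbol, 14 ε)
  (((r ∪ s)*s)*s)* = 22 transitions (4 symbol, 18 ε)
  q(((r ∪ s)*s)*s)* = 24 transitions (5 symbol, 19 ε)

24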